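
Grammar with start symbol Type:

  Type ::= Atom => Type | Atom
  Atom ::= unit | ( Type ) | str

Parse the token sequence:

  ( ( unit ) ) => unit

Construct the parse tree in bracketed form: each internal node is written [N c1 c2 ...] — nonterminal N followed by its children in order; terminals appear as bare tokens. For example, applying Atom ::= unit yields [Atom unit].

Type
Atom => Type
( Type ) => Type
( Atom ) => Type
( ( Type ) ) => Type
( ( Atom ) ) => Type
( ( unit ) ) => Type
( ( unit ) ) => Atom
( ( unit ) ) => unit

[Type [Atom ( [Type [Atom ( [Type [Atom unit]] )]] )] => [Type [Atom unit]]]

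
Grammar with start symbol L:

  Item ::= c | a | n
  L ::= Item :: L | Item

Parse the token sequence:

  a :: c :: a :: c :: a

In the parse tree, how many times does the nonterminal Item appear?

[L [Item a] :: [L [Item c] :: [L [Item a] :: [L [Item c] :: [L [Item a]]]]]]

5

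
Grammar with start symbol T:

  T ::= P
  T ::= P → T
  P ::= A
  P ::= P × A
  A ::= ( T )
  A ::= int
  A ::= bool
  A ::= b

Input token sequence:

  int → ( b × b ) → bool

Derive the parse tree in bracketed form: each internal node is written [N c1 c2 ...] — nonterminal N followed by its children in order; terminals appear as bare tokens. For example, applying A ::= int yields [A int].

[T [P [A int]] → [T [P [A ( [T [P [P [A b]] × [A b]]] )]] → [T [P [A bool]]]]]

T
P → T
A → T
int → T
int → P → T
int → A → T
int → ( T ) → T
int → ( P ) → T
int → ( P × A ) → T
int → ( A × A ) → T
int → ( b × A ) → T
int → ( b × b ) → T
int → ( b × b ) → P
int → ( b × b ) → A
int → ( b × b ) → bool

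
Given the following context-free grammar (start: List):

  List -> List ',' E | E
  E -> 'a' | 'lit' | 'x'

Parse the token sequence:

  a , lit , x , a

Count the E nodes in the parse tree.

[List [List [List [List [E a]] , [E lit]] , [E x]] , [E a]]

4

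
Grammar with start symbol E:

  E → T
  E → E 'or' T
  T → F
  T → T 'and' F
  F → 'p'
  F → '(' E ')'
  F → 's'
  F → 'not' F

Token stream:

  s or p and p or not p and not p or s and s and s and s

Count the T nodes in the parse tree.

[E [E [E [E [T [F s]]] or [T [T [F p]] and [F p]]] or [T [T [F not [F p]]] and [F not [F p]]]] or [T [T [T [T [F s]] and [F s]] and [F s]] and [F s]]]

9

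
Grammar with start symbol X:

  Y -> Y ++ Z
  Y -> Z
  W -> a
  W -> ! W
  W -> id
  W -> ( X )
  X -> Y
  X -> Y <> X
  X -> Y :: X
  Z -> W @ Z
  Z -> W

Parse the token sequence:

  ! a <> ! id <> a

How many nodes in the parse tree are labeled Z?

3

[X [Y [Z [W ! [W a]]]] <> [X [Y [Z [W ! [W id]]]] <> [X [Y [Z [W a]]]]]]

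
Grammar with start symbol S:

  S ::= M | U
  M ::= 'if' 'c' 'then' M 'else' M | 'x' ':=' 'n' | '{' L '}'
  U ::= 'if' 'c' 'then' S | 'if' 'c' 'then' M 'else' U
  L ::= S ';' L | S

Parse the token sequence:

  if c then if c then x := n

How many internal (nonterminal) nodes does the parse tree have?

[S [U if c then [S [U if c then [S [M x := n]]]]]]

6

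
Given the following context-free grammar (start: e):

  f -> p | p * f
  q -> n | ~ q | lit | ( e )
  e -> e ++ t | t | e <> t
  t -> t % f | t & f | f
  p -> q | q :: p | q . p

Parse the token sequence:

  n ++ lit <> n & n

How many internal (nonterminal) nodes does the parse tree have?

19

[e [e [e [t [f [p [q n]]]]] ++ [t [f [p [q lit]]]]] <> [t [t [f [p [q n]]]] & [f [p [q n]]]]]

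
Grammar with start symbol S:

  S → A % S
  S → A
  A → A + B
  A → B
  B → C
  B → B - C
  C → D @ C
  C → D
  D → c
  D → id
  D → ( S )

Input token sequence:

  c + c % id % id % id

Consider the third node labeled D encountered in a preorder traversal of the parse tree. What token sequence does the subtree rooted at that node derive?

[S [A [A [B [C [D c]]]] + [B [C [D c]]]] % [S [A [B [C [D id]]]] % [S [A [B [C [D id]]]] % [S [A [B [C [D id]]]]]]]]

id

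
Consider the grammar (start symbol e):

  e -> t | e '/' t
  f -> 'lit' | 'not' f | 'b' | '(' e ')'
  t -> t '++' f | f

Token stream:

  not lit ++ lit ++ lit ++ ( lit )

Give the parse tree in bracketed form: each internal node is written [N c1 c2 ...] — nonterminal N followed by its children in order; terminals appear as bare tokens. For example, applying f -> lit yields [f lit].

[e [t [t [t [t [f not [f lit]]] ++ [f lit]] ++ [f lit]] ++ [f ( [e [t [f lit]]] )]]]

e
t
t ++ f
t ++ f ++ f
t ++ f ++ f ++ f
f ++ f ++ f ++ f
not f ++ f ++ f ++ f
not lit ++ f ++ f ++ f
not lit ++ lit ++ f ++ f
not lit ++ lit ++ lit ++ f
not lit ++ lit ++ lit ++ ( e )
not lit ++ lit ++ lit ++ ( t )
not lit ++ lit ++ lit ++ ( f )
not lit ++ lit ++ lit ++ ( lit )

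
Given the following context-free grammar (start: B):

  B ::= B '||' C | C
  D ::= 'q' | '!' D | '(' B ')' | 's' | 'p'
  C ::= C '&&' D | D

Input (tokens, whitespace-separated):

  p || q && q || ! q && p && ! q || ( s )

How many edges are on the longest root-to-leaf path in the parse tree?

7

[B [B [B [B [C [D p]]] || [C [C [D q]] && [D q]]] || [C [C [C [D ! [D q]]] && [D p]] && [D ! [D q]]]] || [C [D ( [B [C [D s]]] )]]]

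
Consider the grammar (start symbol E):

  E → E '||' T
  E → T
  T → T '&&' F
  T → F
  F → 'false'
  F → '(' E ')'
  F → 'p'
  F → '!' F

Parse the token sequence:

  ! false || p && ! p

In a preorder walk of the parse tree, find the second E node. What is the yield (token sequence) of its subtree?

[E [E [T [F ! [F false]]]] || [T [T [F p]] && [F ! [F p]]]]

! false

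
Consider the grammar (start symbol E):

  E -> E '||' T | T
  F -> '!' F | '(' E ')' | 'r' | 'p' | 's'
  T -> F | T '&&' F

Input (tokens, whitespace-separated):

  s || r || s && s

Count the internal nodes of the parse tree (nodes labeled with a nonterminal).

[E [E [E [T [F s]]] || [T [F r]]] || [T [T [F s]] && [F s]]]

11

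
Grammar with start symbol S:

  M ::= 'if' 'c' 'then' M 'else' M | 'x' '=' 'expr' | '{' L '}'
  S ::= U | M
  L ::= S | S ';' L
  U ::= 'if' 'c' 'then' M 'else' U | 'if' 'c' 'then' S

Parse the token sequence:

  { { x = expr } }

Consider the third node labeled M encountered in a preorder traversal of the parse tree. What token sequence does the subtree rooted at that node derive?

[S [M { [L [S [M { [L [S [M x = expr]]] }]]] }]]

x = expr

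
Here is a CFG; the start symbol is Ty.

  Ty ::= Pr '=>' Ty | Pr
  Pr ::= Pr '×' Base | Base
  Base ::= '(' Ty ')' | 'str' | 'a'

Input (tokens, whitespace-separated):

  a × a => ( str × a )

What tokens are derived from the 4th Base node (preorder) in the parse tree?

[Ty [Pr [Pr [Base a]] × [Base a]] => [Ty [Pr [Base ( [Ty [Pr [Pr [Base str]] × [Base a]]] )]]]]

str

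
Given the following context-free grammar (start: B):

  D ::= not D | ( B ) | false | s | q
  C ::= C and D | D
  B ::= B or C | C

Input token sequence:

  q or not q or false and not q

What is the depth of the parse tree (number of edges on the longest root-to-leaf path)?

[B [B [B [C [D q]]] or [C [D not [D q]]]] or [C [C [D false]] and [D not [D q]]]]

5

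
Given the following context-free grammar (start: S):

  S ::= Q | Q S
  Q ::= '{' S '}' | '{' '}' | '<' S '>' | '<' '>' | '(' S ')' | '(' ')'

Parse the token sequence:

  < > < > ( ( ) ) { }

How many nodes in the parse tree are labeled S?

5

[S [Q < >] [S [Q < >] [S [Q ( [S [Q ( )]] )] [S [Q { }]]]]]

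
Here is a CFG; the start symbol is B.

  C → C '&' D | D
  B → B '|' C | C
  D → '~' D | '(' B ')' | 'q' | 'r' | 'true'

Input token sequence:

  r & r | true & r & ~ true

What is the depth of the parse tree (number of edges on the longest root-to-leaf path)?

5

[B [B [C [C [D r]] & [D r]]] | [C [C [C [D true]] & [D r]] & [D ~ [D true]]]]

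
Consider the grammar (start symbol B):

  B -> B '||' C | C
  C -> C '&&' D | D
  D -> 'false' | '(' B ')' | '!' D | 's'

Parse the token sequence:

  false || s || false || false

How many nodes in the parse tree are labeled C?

4

[B [B [B [B [C [D false]]] || [C [D s]]] || [C [D false]]] || [C [D false]]]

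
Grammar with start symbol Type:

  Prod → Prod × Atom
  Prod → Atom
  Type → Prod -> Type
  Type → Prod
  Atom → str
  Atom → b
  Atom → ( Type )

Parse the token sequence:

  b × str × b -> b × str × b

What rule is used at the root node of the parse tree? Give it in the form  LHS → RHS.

[Type [Prod [Prod [Prod [Atom b]] × [Atom str]] × [Atom b]] -> [Type [Prod [Prod [Prod [Atom b]] × [Atom str]] × [Atom b]]]]

Type → Prod -> Type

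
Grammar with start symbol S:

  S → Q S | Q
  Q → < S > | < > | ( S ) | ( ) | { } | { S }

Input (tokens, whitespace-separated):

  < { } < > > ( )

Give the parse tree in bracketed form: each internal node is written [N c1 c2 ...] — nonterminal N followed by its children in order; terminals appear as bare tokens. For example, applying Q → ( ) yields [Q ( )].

[S [Q < [S [Q { }] [S [Q < >]]] >] [S [Q ( )]]]

S
Q S
< S > S
< Q S > S
< { } S > S
< { } Q > S
< { } < > > S
< { } < > > Q
< { } < > > ( )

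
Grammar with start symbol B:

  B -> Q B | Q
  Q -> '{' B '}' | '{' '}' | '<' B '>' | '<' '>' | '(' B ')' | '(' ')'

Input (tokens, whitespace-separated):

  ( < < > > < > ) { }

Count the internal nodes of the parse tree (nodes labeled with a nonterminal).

[B [Q ( [B [Q < [B [Q < >]] >] [B [Q < >]]] )] [B [Q { }]]]

10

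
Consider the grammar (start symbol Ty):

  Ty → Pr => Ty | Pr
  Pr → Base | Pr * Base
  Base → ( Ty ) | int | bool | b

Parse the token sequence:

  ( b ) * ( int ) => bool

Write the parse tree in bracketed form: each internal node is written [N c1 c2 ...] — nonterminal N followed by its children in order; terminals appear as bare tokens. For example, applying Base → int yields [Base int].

Ty
Pr => Ty
Pr * Base => Ty
Base * Base => Ty
( Ty ) * Base => Ty
( Pr ) * Base => Ty
( Base ) * Base => Ty
( b ) * Base => Ty
( b ) * ( Ty ) => Ty
( b ) * ( Pr ) => Ty
( b ) * ( Base ) => Ty
( b ) * ( int ) => Ty
( b ) * ( int ) => Pr
( b ) * ( int ) => Base
( b ) * ( int ) => bool

[Ty [Pr [Pr [Base ( [Ty [Pr [Base b]]] )]] * [Base ( [Ty [Pr [Base int]]] )]] => [Ty [Pr [Base bool]]]]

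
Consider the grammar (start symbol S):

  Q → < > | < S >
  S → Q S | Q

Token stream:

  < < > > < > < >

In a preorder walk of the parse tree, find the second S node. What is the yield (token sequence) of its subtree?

< >

[S [Q < [S [Q < >]] >] [S [Q < >] [S [Q < >]]]]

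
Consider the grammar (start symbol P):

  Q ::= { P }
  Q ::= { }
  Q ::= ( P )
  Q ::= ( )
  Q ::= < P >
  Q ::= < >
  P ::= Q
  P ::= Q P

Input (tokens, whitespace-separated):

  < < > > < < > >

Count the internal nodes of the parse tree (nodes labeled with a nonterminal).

8

[P [Q < [P [Q < >]] >] [P [Q < [P [Q < >]] >]]]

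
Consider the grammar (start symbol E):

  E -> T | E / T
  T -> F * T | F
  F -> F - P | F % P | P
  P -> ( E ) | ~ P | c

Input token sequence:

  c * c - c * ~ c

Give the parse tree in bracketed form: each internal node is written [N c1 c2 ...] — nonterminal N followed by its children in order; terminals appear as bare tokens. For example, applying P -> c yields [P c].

E
T
F * T
P * T
c * T
c * F * T
c * F - P * T
c * P - P * T
c * c - P * T
c * c - c * T
c * c - c * F
c * c - c * P
c * c - c * ~ P
c * c - c * ~ c

[E [T [F [P c]] * [T [F [F [P c]] - [P c]] * [T [F [P ~ [P c]]]]]]]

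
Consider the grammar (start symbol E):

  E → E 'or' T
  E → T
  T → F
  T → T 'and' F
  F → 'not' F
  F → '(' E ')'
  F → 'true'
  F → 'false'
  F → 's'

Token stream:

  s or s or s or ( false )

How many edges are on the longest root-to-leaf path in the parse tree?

[E [E [E [E [T [F s]]] or [T [F s]]] or [T [F s]]] or [T [F ( [E [T [F false]]] )]]]

6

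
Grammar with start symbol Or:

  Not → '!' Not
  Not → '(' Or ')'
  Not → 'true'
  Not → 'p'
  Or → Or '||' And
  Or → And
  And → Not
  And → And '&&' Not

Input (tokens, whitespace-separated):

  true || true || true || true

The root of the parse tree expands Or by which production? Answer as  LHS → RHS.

[Or [Or [Or [Or [And [Not true]]] || [And [Not true]]] || [And [Not true]]] || [And [Not true]]]

Or → Or '||' And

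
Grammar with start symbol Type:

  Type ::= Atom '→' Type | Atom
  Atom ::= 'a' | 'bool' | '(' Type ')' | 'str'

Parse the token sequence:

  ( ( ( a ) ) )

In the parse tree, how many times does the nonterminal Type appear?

4

[Type [Atom ( [Type [Atom ( [Type [Atom ( [Type [Atom a]] )]] )]] )]]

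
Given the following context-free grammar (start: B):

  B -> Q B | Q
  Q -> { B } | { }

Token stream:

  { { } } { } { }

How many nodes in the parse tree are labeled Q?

[B [Q { [B [Q { }]] }] [B [Q { }] [B [Q { }]]]]

4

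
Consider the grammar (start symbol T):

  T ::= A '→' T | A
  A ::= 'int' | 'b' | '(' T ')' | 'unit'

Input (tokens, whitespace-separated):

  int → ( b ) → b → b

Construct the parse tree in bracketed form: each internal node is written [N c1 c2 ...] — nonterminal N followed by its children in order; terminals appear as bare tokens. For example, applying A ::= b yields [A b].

T
A → T
int → T
int → A → T
int → ( T ) → T
int → ( A ) → T
int → ( b ) → T
int → ( b ) → A → T
int → ( b ) → b → T
int → ( b ) → b → A
int → ( b ) → b → b

[T [A int] → [T [A ( [T [A b]] )] → [T [A b] → [T [A b]]]]]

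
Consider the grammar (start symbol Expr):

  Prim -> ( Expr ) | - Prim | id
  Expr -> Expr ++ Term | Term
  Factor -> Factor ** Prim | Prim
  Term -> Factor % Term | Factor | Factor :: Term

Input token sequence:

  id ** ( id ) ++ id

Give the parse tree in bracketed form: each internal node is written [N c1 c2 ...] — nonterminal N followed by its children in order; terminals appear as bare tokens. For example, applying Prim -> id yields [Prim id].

Expr
Expr ++ Term
Term ++ Term
Factor ++ Term
Factor ** Prim ++ Term
Prim ** Prim ++ Term
id ** Prim ++ Term
id ** ( Expr ) ++ Term
id ** ( Term ) ++ Term
id ** ( Factor ) ++ Term
id ** ( Prim ) ++ Term
id ** ( id ) ++ Term
id ** ( id ) ++ Factor
id ** ( id ) ++ Prim
id ** ( id ) ++ id

[Expr [Expr [Term [Factor [Factor [Prim id]] ** [Prim ( [Expr [Term [Factor [Prim id]]]] )]]]] ++ [Term [Factor [Prim id]]]]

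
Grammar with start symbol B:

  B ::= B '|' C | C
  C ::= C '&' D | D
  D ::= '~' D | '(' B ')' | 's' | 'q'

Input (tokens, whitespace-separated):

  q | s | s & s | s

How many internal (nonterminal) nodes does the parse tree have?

[B [B [B [B [C [D q]]] | [C [D s]]] | [C [C [D s]] & [D s]]] | [C [D s]]]

14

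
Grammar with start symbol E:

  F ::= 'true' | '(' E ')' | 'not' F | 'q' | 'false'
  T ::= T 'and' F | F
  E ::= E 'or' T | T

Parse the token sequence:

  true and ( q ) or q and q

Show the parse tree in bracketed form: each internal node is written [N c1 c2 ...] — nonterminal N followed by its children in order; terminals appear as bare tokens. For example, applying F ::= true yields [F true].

[E [E [T [T [F true]] and [F ( [E [T [F q]]] )]]] or [T [T [F q]] and [F q]]]

E
E or T
T or T
T and F or T
F and F or T
true and F or T
true and ( E ) or T
true and ( T ) or T
true and ( F ) or T
true and ( q ) or T
true and ( q ) or T and F
true and ( q ) or F and F
true and ( q ) or q and F
true and ( q ) or q and q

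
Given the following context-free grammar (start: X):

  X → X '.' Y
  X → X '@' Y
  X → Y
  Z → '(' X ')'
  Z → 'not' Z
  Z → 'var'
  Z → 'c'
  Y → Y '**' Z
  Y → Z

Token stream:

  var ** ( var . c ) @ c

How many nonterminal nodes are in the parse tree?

14

[X [X [Y [Y [Z var]] ** [Z ( [X [X [Y [Z var]]] . [Y [Z c]]] )]]] @ [Y [Z c]]]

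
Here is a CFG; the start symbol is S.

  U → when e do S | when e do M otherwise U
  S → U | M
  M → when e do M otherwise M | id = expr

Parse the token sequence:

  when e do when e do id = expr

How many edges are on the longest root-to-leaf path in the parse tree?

6

[S [U when e do [S [U when e do [S [M id = expr]]]]]]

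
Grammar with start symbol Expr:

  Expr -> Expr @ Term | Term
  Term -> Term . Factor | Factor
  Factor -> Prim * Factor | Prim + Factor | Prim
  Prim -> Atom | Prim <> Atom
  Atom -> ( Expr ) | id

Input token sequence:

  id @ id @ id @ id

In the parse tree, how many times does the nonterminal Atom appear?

[Expr [Expr [Expr [Expr [Term [Factor [Prim [Atom id]]]]] @ [Term [Factor [Prim [Atom id]]]]] @ [Term [Factor [Prim [Atom id]]]]] @ [Term [Factor [Prim [Atom id]]]]]

4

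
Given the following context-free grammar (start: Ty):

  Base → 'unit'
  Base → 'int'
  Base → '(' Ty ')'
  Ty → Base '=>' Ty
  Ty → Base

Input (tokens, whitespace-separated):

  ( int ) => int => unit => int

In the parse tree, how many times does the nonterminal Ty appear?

[Ty [Base ( [Ty [Base int]] )] => [Ty [Base int] => [Ty [Base unit] => [Ty [Base int]]]]]

5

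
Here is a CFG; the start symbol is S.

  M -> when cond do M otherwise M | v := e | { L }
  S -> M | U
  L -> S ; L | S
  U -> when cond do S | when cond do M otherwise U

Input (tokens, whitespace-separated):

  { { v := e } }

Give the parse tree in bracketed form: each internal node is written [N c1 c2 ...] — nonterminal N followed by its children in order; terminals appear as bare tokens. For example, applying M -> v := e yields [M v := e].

S
M
{ L }
{ S }
{ M }
{ { L } }
{ { S } }
{ { M } }
{ { v := e } }

[S [M { [L [S [M { [L [S [M v := e]]] }]]] }]]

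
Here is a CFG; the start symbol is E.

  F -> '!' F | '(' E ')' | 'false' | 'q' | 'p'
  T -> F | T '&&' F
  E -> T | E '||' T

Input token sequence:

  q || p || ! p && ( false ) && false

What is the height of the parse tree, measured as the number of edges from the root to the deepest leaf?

[E [E [E [T [F q]]] || [T [F p]]] || [T [T [T [F ! [F p]]] && [F ( [E [T [F false]]] )]] && [F false]]]

7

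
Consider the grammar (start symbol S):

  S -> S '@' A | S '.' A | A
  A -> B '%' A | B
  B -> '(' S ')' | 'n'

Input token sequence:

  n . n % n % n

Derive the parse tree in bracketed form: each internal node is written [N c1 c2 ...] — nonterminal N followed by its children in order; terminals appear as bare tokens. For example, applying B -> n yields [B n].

S
S . A
A . A
B . A
n . A
n . B % A
n . n % A
n . n % B % A
n . n % n % A
n . n % n % B
n . n % n % n

[S [S [A [B n]]] . [A [B n] % [A [B n] % [A [B n]]]]]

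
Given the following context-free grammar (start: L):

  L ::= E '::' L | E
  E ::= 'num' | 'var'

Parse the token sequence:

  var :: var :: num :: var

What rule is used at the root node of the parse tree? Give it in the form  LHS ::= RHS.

L ::= E '::' L

[L [E var] :: [L [E var] :: [L [E num] :: [L [E var]]]]]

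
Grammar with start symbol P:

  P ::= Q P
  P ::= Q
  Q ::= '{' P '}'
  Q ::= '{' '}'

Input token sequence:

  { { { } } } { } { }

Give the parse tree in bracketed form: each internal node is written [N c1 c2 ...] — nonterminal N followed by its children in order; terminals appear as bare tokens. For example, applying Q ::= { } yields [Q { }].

[P [Q { [P [Q { [P [Q { }]] }]] }] [P [Q { }] [P [Q { }]]]]

P
Q P
{ P } P
{ Q } P
{ { P } } P
{ { Q } } P
{ { { } } } P
{ { { } } } Q P
{ { { } } } { } P
{ { { } } } { } Q
{ { { } } } { } { }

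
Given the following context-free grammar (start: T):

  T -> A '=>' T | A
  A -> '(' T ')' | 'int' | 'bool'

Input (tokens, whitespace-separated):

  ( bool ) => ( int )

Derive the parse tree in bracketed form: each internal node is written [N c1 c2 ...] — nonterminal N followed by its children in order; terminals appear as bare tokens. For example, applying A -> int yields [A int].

[T [A ( [T [A bool]] )] => [T [A ( [T [A int]] )]]]

T
A => T
( T ) => T
( A ) => T
( bool ) => T
( bool ) => A
( bool ) => ( T )
( bool ) => ( A )
( bool ) => ( int )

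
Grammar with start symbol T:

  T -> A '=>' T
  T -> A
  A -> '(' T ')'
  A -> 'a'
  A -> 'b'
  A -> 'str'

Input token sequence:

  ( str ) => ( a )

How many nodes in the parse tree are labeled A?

4

[T [A ( [T [A str]] )] => [T [A ( [T [A a]] )]]]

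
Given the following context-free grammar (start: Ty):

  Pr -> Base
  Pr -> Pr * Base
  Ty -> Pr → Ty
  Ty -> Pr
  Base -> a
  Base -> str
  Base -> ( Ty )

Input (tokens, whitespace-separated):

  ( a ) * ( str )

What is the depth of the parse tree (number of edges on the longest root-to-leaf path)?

7

[Ty [Pr [Pr [Base ( [Ty [Pr [Base a]]] )]] * [Base ( [Ty [Pr [Base str]]] )]]]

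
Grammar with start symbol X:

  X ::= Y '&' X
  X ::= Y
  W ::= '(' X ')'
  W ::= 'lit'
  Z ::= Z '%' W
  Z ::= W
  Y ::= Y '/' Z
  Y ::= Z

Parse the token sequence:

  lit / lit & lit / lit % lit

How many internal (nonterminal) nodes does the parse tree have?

16

[X [Y [Y [Z [W lit]]] / [Z [W lit]]] & [X [Y [Y [Z [W lit]]] / [Z [Z [W lit]] % [W lit]]]]]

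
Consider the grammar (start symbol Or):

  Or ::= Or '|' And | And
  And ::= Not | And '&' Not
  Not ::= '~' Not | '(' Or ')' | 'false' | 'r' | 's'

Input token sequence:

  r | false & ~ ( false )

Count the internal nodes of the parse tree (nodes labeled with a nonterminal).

12

[Or [Or [And [Not r]]] | [And [And [Not false]] & [Not ~ [Not ( [Or [And [Not false]]] )]]]]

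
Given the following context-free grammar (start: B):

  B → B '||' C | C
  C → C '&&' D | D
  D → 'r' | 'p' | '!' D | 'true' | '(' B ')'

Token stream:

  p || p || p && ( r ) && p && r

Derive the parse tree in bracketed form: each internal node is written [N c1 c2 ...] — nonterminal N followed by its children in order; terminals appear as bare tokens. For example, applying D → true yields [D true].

B
B || C
B || C || C
C || C || C
D || C || C
p || C || C
p || D || C
p || p || C
p || p || C && D
p || p || C && D && D
p || p || C && D && D && D
p || p || D && D && D && D
p || p || p && D && D && D
p || p || p && ( B ) && D && D
p || p || p && ( C ) && D && D
p || p || p && ( D ) && D && D
p || p || p && ( r ) && D && D
p || p || p && ( r ) && p && D
p || p || p && ( r ) && p && r

[B [B [B [C [D p]]] || [C [D p]]] || [C [C [C [C [D p]] && [D ( [B [C [D r]]] )]] && [D p]] && [D r]]]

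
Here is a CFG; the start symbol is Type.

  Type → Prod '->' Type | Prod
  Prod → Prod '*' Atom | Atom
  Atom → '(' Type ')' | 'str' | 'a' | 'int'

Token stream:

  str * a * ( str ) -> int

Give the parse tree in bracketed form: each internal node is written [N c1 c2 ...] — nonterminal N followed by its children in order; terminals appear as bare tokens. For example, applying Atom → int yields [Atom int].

Type
Prod -> Type
Prod * Atom -> Type
Prod * Atom * Atom -> Type
Atom * Atom * Atom -> Type
str * Atom * Atom -> Type
str * a * Atom -> Type
str * a * ( Type ) -> Type
str * a * ( Prod ) -> Type
str * a * ( Atom ) -> Type
str * a * ( str ) -> Type
str * a * ( str ) -> Prod
str * a * ( str ) -> Atom
str * a * ( str ) -> int

[Type [Prod [Prod [Prod [Atom str]] * [Atom a]] * [Atom ( [Type [Prod [Atom str]]] )]] -> [Type [Prod [Atom int]]]]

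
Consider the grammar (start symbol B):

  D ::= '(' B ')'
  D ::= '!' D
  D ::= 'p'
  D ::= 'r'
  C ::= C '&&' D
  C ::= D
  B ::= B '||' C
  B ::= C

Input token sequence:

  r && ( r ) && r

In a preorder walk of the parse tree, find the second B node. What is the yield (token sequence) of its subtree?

[B [C [C [C [D r]] && [D ( [B [C [D r]]] )]] && [D r]]]

r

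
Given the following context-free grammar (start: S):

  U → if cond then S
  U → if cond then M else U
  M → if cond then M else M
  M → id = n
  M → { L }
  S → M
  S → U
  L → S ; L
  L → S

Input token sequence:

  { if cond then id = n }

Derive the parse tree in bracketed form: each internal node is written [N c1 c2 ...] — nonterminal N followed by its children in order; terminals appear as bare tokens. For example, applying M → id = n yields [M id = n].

[S [M { [L [S [U if cond then [S [M id = n]]]]] }]]

S
M
{ L }
{ S }
{ U }
{ if cond then S }
{ if cond then M }
{ if cond then id = n }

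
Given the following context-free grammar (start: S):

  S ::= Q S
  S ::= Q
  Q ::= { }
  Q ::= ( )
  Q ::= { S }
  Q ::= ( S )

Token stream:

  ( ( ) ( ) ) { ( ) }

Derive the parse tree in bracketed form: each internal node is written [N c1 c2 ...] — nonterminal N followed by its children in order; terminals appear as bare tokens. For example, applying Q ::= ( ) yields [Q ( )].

S
Q S
( S ) S
( Q S ) S
( ( ) S ) S
( ( ) Q ) S
( ( ) ( ) ) S
( ( ) ( ) ) Q
( ( ) ( ) ) { S }
( ( ) ( ) ) { Q }
( ( ) ( ) ) { ( ) }

[S [Q ( [S [Q ( )] [S [Q ( )]]] )] [S [Q { [S [Q ( )]] }]]]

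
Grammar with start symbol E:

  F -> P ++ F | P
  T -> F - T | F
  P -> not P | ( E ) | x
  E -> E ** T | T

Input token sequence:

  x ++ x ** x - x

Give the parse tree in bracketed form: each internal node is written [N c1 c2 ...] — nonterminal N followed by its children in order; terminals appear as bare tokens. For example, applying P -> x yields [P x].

[E [E [T [F [P x] ++ [F [P x]]]]] ** [T [F [P x]] - [T [F [P x]]]]]

E
E ** T
T ** T
F ** T
P ++ F ** T
x ++ F ** T
x ++ P ** T
x ++ x ** T
x ++ x ** F - T
x ++ x ** P - T
x ++ x ** x - T
x ++ x ** x - F
x ++ x ** x - P
x ++ x ** x - x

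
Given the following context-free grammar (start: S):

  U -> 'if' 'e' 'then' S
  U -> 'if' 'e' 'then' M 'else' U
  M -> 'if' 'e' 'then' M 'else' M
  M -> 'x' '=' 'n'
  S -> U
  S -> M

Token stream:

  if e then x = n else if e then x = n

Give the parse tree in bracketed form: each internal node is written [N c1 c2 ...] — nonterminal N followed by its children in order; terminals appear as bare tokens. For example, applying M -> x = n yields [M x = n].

S
U
if e then M else U
if e then x = n else U
if e then x = n else if e then S
if e then x = n else if e then M
if e then x = n else if e then x = n

[S [U if e then [M x = n] else [U if e then [S [M x = n]]]]]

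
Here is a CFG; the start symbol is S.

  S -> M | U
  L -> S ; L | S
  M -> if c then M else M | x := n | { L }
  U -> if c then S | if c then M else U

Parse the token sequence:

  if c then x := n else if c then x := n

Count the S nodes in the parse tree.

2

[S [U if c then [M x := n] else [U if c then [S [M x := n]]]]]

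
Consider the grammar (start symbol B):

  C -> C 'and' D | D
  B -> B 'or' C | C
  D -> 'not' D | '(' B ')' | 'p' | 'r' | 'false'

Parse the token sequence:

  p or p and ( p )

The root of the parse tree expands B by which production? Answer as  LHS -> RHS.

B -> B 'or' C

[B [B [C [D p]]] or [C [C [D p]] and [D ( [B [C [D p]]] )]]]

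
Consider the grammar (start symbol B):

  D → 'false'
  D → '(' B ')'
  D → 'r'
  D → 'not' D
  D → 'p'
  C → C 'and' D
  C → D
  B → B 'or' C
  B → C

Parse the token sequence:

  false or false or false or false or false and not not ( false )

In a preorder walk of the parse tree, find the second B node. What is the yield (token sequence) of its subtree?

[B [B [B [B [B [C [D false]]] or [C [D false]]] or [C [D false]]] or [C [D false]]] or [C [C [D false]] and [D not [D not [D ( [B [C [D false]]] )]]]]]

false or false or false or false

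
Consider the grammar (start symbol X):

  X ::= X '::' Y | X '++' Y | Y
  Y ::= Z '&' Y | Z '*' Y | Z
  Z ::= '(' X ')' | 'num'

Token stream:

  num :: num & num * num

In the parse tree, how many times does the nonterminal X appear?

2

[X [X [Y [Z num]]] :: [Y [Z num] & [Y [Z num] * [Y [Z num]]]]]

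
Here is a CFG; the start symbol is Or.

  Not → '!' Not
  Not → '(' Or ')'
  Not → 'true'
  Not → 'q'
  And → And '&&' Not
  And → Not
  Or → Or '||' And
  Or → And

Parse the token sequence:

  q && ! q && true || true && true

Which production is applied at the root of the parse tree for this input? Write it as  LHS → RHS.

[Or [Or [And [And [And [Not q]] && [Not ! [Not q]]] && [Not true]]] || [And [And [Not true]] && [Not true]]]

Or → Or '||' And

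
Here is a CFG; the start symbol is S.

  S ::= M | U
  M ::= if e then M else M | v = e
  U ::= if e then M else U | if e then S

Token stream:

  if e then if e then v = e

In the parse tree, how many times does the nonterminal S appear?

[S [U if e then [S [U if e then [S [M v = e]]]]]]

3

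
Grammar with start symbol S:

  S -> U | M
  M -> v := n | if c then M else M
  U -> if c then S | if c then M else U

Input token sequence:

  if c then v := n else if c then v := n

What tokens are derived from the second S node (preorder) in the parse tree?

v := n

[S [U if c then [M v := n] else [U if c then [S [M v := n]]]]]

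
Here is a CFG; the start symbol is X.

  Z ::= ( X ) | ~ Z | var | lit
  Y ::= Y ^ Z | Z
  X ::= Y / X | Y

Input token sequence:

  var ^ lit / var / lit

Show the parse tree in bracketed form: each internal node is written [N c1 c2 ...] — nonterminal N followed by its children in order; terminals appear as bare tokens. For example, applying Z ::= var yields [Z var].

[X [Y [Y [Z var]] ^ [Z lit]] / [X [Y [Z var]] / [X [Y [Z lit]]]]]

X
Y / X
Y ^ Z / X
Z ^ Z / X
var ^ Z / X
var ^ lit / X
var ^ lit / Y / X
var ^ lit / Z / X
var ^ lit / var / X
var ^ lit / var / Y
var ^ lit / var / Z
var ^ lit / var / lit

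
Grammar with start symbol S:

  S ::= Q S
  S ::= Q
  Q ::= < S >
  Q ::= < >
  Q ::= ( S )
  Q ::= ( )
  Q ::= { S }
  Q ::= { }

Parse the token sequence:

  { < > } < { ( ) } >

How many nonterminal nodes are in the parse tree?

10

[S [Q { [S [Q < >]] }] [S [Q < [S [Q { [S [Q ( )]] }]] >]]]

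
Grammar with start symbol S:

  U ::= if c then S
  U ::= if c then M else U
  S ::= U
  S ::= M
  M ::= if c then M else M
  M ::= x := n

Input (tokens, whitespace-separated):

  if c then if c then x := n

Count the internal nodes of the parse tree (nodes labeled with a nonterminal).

6

[S [U if c then [S [U if c then [S [M x := n]]]]]]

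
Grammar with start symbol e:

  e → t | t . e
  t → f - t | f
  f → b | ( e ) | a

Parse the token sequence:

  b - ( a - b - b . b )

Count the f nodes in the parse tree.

6

[e [t [f b] - [t [f ( [e [t [f a] - [t [f b] - [t [f b]]]] . [e [t [f b]]]] )]]]]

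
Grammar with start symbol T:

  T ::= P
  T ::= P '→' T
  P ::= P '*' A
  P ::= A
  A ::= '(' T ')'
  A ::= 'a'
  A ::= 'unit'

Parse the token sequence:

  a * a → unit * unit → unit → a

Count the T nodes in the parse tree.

4

[T [P [P [A a]] * [A a]] → [T [P [P [A unit]] * [A unit]] → [T [P [A unit]] → [T [P [A a]]]]]]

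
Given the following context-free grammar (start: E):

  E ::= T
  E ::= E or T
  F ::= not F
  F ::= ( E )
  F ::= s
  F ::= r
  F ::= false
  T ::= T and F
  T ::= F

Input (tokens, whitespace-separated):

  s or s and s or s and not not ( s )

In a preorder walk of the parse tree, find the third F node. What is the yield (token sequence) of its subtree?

s

[E [E [E [T [F s]]] or [T [T [F s]] and [F s]]] or [T [T [F s]] and [F not [F not [F ( [E [T [F s]]] )]]]]]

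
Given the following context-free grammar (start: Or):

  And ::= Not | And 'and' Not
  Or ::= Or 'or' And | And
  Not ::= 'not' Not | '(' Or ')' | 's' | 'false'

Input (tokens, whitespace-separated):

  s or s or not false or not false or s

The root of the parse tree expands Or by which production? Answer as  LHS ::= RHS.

Or ::= Or 'or' And

[Or [Or [Or [Or [Or [And [Not s]]] or [And [Not s]]] or [And [Not not [Not false]]]] or [And [Not not [Not false]]]] or [And [Not s]]]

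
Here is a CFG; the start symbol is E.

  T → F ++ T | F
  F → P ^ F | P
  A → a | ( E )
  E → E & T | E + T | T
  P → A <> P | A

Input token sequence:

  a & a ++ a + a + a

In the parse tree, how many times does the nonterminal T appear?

[E [E [E [E [T [F [P [A a]]]]] & [T [F [P [A a]]] ++ [T [F [P [A a]]]]]] + [T [F [P [A a]]]]] + [T [F [P [A a]]]]]

5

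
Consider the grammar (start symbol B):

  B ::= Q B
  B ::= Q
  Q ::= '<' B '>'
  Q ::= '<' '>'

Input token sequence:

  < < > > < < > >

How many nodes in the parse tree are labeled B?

[B [Q < [B [Q < >]] >] [B [Q < [B [Q < >]] >]]]

4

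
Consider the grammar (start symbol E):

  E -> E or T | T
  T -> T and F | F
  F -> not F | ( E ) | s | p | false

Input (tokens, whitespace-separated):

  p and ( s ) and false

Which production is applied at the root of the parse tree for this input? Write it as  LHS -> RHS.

[E [T [T [T [F p]] and [F ( [E [T [F s]]] )]] and [F false]]]

E -> T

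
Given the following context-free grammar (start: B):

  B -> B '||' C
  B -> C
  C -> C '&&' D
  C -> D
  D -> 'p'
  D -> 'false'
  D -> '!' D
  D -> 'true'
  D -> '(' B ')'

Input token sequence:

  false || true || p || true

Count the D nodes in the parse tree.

4

[B [B [B [B [C [D false]]] || [C [D true]]] || [C [D p]]] || [C [D true]]]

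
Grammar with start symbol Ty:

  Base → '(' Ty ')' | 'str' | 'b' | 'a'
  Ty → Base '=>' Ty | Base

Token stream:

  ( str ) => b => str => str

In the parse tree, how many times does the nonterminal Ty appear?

5

[Ty [Base ( [Ty [Base str]] )] => [Ty [Base b] => [Ty [Base str] => [Ty [Base str]]]]]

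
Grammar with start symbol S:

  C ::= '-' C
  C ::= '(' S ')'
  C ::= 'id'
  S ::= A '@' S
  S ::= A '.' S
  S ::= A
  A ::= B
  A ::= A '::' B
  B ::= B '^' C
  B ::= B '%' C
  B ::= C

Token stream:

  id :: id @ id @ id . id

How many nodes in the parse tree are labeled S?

[S [A [A [B [C id]]] :: [B [C id]]] @ [S [A [B [C id]]] @ [S [A [B [C id]]] . [S [A [B [C id]]]]]]]

4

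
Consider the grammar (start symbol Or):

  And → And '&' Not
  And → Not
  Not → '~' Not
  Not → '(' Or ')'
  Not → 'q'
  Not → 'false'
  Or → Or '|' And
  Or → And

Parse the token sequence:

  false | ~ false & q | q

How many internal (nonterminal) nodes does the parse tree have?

12

[Or [Or [Or [And [Not false]]] | [And [And [Not ~ [Not false]]] & [Not q]]] | [And [Not q]]]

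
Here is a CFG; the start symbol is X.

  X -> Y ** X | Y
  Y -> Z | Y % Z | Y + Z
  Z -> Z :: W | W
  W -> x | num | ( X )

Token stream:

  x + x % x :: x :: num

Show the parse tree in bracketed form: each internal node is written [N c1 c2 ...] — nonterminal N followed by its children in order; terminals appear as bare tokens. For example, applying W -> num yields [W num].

X
Y
Y % Z
Y + Z % Z
Z + Z % Z
W + Z % Z
x + Z % Z
x + W % Z
x + x % Z
x + x % Z :: W
x + x % Z :: W :: W
x + x % W :: W :: W
x + x % x :: W :: W
x + x % x :: x :: W
x + x % x :: x :: num

[X [Y [Y [Y [Z [W x]]] + [Z [W x]]] % [Z [Z [Z [W x]] :: [W x]] :: [W num]]]]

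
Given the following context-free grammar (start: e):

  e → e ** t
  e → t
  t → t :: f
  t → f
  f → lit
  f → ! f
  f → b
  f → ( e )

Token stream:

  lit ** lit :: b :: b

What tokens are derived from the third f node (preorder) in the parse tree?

[e [e [t [f lit]]] ** [t [t [t [f lit]] :: [f b]] :: [f b]]]

b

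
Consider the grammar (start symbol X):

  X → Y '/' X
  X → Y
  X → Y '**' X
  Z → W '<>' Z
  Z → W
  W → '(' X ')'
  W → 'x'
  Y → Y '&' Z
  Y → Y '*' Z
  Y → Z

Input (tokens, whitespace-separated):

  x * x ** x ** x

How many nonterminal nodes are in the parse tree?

15

[X [Y [Y [Z [W x]]] * [Z [W x]]] ** [X [Y [Z [W x]]] ** [X [Y [Z [W x]]]]]]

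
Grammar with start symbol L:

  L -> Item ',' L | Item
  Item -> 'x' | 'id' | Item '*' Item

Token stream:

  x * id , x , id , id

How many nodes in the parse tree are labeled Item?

[L [Item [Item x] * [Item id]] , [L [Item x] , [L [Item id] , [L [Item id]]]]]

6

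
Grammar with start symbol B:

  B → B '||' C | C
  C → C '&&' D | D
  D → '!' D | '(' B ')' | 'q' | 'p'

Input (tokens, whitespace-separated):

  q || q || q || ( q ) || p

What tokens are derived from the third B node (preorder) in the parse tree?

[B [B [B [B [B [C [D q]]] || [C [D q]]] || [C [D q]]] || [C [D ( [B [C [D q]]] )]]] || [C [D p]]]

q || q || q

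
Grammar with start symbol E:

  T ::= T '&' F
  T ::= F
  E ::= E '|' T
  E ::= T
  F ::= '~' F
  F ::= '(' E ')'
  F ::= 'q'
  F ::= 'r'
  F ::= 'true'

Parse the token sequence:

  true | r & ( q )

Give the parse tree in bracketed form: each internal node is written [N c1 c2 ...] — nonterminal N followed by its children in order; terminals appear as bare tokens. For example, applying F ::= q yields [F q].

E
E | T
T | T
F | T
true | T
true | T & F
true | F & F
true | r & F
true | r & ( E )
true | r & ( T )
true | r & ( F )
true | r & ( q )

[E [E [T [F true]]] | [T [T [F r]] & [F ( [E [T [F q]]] )]]]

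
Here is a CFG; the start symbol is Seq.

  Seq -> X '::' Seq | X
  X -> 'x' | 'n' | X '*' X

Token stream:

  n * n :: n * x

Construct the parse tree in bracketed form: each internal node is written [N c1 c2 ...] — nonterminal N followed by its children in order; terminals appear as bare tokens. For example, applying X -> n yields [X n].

Seq
X :: Seq
X * X :: Seq
n * X :: Seq
n * n :: Seq
n * n :: X
n * n :: X * X
n * n :: n * X
n * n :: n * x

[Seq [X [X n] * [X n]] :: [Seq [X [X n] * [X x]]]]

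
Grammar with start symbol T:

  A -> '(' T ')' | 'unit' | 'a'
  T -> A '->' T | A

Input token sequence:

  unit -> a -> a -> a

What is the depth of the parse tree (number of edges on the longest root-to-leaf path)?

[T [A unit] -> [T [A a] -> [T [A a] -> [T [A a]]]]]

5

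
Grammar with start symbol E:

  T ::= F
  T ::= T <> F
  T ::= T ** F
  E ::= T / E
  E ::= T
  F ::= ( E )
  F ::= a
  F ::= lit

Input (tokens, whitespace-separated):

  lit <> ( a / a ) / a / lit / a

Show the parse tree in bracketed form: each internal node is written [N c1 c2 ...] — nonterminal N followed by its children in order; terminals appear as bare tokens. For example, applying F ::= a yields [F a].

[E [T [T [F lit]] <> [F ( [E [T [F a]] / [E [T [F a]]]] )]] / [E [T [F a]] / [E [T [F lit]] / [E [T [F a]]]]]]

E
T / E
T <> F / E
F <> F / E
lit <> F / E
lit <> ( E ) / E
lit <> ( T / E ) / E
lit <> ( F / E ) / E
lit <> ( a / E ) / E
lit <> ( a / T ) / E
lit <> ( a / F ) / E
lit <> ( a / a ) / E
lit <> ( a / a ) / T / E
lit <> ( a / a ) / F / E
lit <> ( a / a ) / a / E
lit <> ( a / a ) / a / T / E
lit <> ( a / a ) / a / F / E
lit <> ( a / a ) / a / lit / E
lit <> ( a / a ) / a / lit / T
lit <> ( a / a ) / a / lit / F
lit <> ( a / a ) / a / lit / a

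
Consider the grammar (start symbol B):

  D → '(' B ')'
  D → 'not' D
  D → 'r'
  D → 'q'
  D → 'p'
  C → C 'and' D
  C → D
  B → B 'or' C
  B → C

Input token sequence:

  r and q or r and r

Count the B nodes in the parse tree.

[B [B [C [C [D r]] and [D q]]] or [C [C [D r]] and [D r]]]

2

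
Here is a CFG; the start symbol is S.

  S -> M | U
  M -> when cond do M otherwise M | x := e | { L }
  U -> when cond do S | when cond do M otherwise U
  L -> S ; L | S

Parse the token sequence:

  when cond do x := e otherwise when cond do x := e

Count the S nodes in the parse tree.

2

[S [U when cond do [M x := e] otherwise [U when cond do [S [M x := e]]]]]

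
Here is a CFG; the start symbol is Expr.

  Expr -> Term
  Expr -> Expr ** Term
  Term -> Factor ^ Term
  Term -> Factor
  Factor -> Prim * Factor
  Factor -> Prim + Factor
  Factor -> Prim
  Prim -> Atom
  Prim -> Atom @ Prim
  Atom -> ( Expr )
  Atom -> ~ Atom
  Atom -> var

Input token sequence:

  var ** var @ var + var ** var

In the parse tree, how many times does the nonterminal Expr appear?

[Expr [Expr [Expr [Term [Factor [Prim [Atom var]]]]] ** [Term [Factor [Prim [Atom var] @ [Prim [Atom var]]] + [Factor [Prim [Atom var]]]]]] ** [Term [Factor [Prim [Atom var]]]]]

3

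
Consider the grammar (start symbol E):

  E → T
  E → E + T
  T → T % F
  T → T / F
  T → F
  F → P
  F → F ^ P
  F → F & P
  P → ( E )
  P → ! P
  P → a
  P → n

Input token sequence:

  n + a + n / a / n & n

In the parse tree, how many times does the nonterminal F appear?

[E [E [E [T [F [P n]]]] + [T [F [P a]]]] + [T [T [T [F [P n]]] / [F [P a]]] / [F [F [P n]] & [P n]]]]

6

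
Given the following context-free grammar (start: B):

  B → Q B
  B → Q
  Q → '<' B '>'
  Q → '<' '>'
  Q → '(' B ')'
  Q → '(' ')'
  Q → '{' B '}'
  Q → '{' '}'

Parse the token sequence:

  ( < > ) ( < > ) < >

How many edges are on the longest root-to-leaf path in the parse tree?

[B [Q ( [B [Q < >]] )] [B [Q ( [B [Q < >]] )] [B [Q < >]]]]

5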